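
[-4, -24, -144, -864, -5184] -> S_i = -4*6^i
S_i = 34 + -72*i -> [34, -38, -110, -182, -254]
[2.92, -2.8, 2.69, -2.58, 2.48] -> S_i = 2.92*(-0.96)^i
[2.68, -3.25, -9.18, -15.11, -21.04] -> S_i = 2.68 + -5.93*i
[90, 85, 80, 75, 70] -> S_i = 90 + -5*i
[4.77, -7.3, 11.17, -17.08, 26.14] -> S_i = 4.77*(-1.53)^i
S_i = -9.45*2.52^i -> [-9.45, -23.81, -60.01, -151.23, -381.1]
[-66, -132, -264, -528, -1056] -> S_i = -66*2^i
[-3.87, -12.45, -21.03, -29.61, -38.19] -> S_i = -3.87 + -8.58*i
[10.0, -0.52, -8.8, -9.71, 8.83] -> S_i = Random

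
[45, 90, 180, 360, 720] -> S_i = 45*2^i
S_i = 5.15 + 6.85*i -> [5.15, 12.0, 18.85, 25.7, 32.55]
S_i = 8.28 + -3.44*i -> [8.28, 4.84, 1.4, -2.04, -5.48]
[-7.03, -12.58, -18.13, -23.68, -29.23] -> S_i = -7.03 + -5.55*i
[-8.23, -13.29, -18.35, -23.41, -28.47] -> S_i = -8.23 + -5.06*i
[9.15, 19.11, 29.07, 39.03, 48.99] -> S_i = 9.15 + 9.96*i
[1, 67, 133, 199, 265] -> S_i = 1 + 66*i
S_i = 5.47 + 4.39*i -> [5.47, 9.86, 14.25, 18.64, 23.03]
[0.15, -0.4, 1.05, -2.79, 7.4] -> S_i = 0.15*(-2.65)^i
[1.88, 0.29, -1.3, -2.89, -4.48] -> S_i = 1.88 + -1.59*i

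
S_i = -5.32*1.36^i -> [-5.32, -7.24, -9.84, -13.38, -18.2]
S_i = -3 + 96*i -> [-3, 93, 189, 285, 381]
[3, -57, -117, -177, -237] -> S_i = 3 + -60*i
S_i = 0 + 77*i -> [0, 77, 154, 231, 308]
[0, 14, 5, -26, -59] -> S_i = Random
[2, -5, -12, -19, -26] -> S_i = 2 + -7*i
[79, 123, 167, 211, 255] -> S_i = 79 + 44*i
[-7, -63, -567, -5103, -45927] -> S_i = -7*9^i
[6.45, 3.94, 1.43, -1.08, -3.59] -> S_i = 6.45 + -2.51*i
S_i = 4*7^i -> [4, 28, 196, 1372, 9604]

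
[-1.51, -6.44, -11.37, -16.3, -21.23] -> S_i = -1.51 + -4.93*i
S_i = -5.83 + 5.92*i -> [-5.83, 0.09, 6.01, 11.93, 17.85]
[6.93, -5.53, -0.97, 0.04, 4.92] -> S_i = Random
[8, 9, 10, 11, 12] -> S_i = 8 + 1*i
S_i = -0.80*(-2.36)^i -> [-0.8, 1.89, -4.46, 10.52, -24.82]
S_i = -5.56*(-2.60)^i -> [-5.56, 14.46, -37.59, 97.72, -254.08]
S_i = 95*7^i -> [95, 665, 4655, 32585, 228095]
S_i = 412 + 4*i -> [412, 416, 420, 424, 428]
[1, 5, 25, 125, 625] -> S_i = 1*5^i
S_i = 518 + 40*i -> [518, 558, 598, 638, 678]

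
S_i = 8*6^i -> [8, 48, 288, 1728, 10368]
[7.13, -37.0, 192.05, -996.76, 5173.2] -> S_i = 7.13*(-5.19)^i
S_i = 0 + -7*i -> [0, -7, -14, -21, -28]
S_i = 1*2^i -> [1, 2, 4, 8, 16]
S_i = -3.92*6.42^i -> [-3.92, -25.17, -161.57, -1037.27, -6659.26]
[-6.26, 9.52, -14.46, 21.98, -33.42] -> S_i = -6.26*(-1.52)^i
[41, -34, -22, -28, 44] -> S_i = Random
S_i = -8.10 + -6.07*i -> [-8.1, -14.17, -20.24, -26.31, -32.38]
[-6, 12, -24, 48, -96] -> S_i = -6*-2^i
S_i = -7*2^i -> [-7, -14, -28, -56, -112]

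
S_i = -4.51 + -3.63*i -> [-4.51, -8.14, -11.77, -15.4, -19.03]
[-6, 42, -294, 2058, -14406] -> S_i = -6*-7^i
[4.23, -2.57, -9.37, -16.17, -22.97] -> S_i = 4.23 + -6.80*i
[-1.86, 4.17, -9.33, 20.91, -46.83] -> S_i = -1.86*(-2.24)^i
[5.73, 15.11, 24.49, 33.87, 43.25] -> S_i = 5.73 + 9.38*i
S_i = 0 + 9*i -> [0, 9, 18, 27, 36]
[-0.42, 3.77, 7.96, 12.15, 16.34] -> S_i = -0.42 + 4.19*i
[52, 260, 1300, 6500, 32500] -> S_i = 52*5^i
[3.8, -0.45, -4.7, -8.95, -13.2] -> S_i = 3.80 + -4.25*i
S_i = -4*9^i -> [-4, -36, -324, -2916, -26244]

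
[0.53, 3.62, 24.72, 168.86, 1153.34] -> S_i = 0.53*6.83^i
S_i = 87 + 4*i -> [87, 91, 95, 99, 103]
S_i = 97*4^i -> [97, 388, 1552, 6208, 24832]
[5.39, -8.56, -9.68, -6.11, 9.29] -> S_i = Random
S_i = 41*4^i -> [41, 164, 656, 2624, 10496]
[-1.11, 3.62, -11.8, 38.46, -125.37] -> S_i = -1.11*(-3.26)^i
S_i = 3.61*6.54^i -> [3.61, 23.61, 154.41, 1009.81, 6604.17]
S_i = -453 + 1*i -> [-453, -452, -451, -450, -449]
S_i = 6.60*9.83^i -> [6.6, 64.88, 637.75, 6269.09, 61625.15]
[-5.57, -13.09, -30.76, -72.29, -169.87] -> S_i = -5.57*2.35^i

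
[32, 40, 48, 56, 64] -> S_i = 32 + 8*i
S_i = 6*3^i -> [6, 18, 54, 162, 486]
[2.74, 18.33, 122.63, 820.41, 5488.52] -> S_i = 2.74*6.69^i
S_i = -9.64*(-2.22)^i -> [-9.64, 21.4, -47.51, 105.47, -234.15]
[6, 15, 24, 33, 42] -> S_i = 6 + 9*i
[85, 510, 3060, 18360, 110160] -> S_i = 85*6^i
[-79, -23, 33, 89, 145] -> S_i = -79 + 56*i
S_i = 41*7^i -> [41, 287, 2009, 14063, 98441]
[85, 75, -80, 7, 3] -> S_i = Random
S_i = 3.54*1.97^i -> [3.54, 6.97, 13.74, 27.06, 53.32]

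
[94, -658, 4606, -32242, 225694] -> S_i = 94*-7^i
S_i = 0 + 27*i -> [0, 27, 54, 81, 108]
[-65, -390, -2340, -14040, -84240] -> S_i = -65*6^i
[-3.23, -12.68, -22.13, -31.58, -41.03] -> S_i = -3.23 + -9.45*i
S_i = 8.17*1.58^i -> [8.17, 12.91, 20.4, 32.23, 50.92]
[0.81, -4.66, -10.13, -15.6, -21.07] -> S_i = 0.81 + -5.47*i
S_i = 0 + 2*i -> [0, 2, 4, 6, 8]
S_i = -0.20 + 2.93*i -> [-0.2, 2.73, 5.66, 8.59, 11.52]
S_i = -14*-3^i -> [-14, 42, -126, 378, -1134]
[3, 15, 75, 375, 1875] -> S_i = 3*5^i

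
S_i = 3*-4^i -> [3, -12, 48, -192, 768]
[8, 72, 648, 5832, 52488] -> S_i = 8*9^i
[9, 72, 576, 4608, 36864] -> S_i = 9*8^i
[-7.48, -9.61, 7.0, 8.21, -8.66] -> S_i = Random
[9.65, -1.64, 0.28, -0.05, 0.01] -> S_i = 9.65*(-0.17)^i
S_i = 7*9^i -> [7, 63, 567, 5103, 45927]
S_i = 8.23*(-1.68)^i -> [8.23, -13.83, 23.23, -39.02, 65.56]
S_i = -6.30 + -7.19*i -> [-6.3, -13.49, -20.68, -27.87, -35.06]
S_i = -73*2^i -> [-73, -146, -292, -584, -1168]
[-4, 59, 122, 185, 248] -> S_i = -4 + 63*i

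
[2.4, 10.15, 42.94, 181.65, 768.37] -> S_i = 2.40*4.23^i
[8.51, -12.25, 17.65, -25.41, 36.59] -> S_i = 8.51*(-1.44)^i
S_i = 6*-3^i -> [6, -18, 54, -162, 486]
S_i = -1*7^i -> [-1, -7, -49, -343, -2401]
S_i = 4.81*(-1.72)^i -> [4.81, -8.27, 14.23, -24.48, 42.1]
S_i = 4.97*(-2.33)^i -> [4.97, -11.58, 26.98, -62.87, 146.48]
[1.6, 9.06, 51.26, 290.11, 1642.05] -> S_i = 1.60*5.66^i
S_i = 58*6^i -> [58, 348, 2088, 12528, 75168]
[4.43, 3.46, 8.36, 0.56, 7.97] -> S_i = Random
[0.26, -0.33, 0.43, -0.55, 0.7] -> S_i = 0.26*(-1.28)^i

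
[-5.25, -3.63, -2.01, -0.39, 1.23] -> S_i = -5.25 + 1.62*i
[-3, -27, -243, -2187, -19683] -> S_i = -3*9^i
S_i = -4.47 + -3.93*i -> [-4.47, -8.4, -12.33, -16.26, -20.19]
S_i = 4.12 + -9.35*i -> [4.12, -5.23, -14.58, -23.93, -33.28]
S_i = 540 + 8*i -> [540, 548, 556, 564, 572]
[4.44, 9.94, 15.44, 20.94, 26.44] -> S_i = 4.44 + 5.50*i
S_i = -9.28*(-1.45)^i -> [-9.28, 13.46, -19.51, 28.29, -41.02]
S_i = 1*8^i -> [1, 8, 64, 512, 4096]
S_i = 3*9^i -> [3, 27, 243, 2187, 19683]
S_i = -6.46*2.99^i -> [-6.46, -19.32, -57.75, -172.68, -516.32]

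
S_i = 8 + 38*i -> [8, 46, 84, 122, 160]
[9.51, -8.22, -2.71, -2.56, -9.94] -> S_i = Random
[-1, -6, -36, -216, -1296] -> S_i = -1*6^i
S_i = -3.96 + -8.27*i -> [-3.96, -12.23, -20.5, -28.77, -37.04]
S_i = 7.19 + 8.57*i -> [7.19, 15.76, 24.33, 32.9, 41.47]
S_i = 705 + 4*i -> [705, 709, 713, 717, 721]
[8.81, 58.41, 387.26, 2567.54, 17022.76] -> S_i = 8.81*6.63^i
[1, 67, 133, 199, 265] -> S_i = 1 + 66*i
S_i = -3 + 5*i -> [-3, 2, 7, 12, 17]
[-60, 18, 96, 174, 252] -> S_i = -60 + 78*i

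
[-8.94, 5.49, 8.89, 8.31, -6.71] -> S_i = Random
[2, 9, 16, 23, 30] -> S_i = 2 + 7*i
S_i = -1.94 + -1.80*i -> [-1.94, -3.74, -5.54, -7.34, -9.14]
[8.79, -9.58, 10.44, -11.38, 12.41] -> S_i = 8.79*(-1.09)^i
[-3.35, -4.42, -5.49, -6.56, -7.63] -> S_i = -3.35 + -1.07*i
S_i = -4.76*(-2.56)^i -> [-4.76, 12.19, -31.2, 79.86, -204.44]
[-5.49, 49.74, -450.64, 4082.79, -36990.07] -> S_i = -5.49*(-9.06)^i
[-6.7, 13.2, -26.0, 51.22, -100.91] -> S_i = -6.70*(-1.97)^i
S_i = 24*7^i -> [24, 168, 1176, 8232, 57624]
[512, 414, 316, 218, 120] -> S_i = 512 + -98*i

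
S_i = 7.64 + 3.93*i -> [7.64, 11.57, 15.5, 19.43, 23.36]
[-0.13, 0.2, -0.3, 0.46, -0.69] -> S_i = -0.13*(-1.52)^i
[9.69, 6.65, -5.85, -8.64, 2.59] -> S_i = Random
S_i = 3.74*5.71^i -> [3.74, 21.36, 121.94, 696.27, 3975.72]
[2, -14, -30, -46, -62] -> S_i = 2 + -16*i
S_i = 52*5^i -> [52, 260, 1300, 6500, 32500]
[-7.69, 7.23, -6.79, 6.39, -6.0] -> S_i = -7.69*(-0.94)^i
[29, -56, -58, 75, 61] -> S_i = Random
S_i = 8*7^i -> [8, 56, 392, 2744, 19208]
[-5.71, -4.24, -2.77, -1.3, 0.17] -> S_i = -5.71 + 1.47*i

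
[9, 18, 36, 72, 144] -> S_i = 9*2^i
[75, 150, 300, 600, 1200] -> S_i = 75*2^i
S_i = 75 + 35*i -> [75, 110, 145, 180, 215]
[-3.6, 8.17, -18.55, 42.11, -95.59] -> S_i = -3.60*(-2.27)^i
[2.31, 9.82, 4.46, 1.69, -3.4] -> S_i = Random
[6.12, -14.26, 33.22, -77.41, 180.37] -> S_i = 6.12*(-2.33)^i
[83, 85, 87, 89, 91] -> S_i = 83 + 2*i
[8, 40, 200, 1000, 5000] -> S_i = 8*5^i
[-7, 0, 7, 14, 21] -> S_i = -7 + 7*i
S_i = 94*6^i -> [94, 564, 3384, 20304, 121824]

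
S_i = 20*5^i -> [20, 100, 500, 2500, 12500]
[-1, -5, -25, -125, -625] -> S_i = -1*5^i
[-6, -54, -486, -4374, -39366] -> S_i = -6*9^i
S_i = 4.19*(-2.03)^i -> [4.19, -8.51, 17.27, -35.05, 71.15]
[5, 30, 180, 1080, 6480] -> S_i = 5*6^i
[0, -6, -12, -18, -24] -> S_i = 0 + -6*i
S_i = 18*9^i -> [18, 162, 1458, 13122, 118098]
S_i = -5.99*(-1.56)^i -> [-5.99, 9.34, -14.58, 22.74, -35.48]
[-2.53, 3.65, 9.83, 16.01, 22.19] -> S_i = -2.53 + 6.18*i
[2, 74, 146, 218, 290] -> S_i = 2 + 72*i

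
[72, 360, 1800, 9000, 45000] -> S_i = 72*5^i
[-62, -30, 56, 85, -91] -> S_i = Random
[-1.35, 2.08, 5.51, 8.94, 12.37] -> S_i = -1.35 + 3.43*i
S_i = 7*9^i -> [7, 63, 567, 5103, 45927]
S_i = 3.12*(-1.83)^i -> [3.12, -5.71, 10.45, -19.12, 34.99]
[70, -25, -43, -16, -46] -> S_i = Random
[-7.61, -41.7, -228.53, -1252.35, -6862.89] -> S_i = -7.61*5.48^i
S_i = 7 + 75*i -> [7, 82, 157, 232, 307]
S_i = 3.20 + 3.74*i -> [3.2, 6.94, 10.68, 14.42, 18.16]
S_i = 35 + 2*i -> [35, 37, 39, 41, 43]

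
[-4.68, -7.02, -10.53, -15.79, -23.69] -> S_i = -4.68*1.50^i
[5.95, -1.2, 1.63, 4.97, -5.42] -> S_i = Random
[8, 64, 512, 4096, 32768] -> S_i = 8*8^i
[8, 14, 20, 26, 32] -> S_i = 8 + 6*i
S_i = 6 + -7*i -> [6, -1, -8, -15, -22]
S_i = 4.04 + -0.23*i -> [4.04, 3.81, 3.58, 3.35, 3.12]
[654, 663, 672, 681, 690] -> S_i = 654 + 9*i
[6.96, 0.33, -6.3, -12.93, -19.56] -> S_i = 6.96 + -6.63*i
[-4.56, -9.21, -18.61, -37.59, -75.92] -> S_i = -4.56*2.02^i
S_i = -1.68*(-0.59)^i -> [-1.68, 0.99, -0.58, 0.35, -0.2]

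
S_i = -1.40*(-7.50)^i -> [-1.4, 10.5, -78.75, 590.62, -4429.69]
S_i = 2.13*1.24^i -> [2.13, 2.64, 3.28, 4.06, 5.04]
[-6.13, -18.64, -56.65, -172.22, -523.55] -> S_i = -6.13*3.04^i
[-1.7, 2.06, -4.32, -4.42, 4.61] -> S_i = Random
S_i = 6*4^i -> [6, 24, 96, 384, 1536]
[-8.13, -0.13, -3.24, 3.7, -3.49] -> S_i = Random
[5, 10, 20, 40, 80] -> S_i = 5*2^i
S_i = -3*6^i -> [-3, -18, -108, -648, -3888]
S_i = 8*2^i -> [8, 16, 32, 64, 128]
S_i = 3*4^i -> [3, 12, 48, 192, 768]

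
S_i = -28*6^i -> [-28, -168, -1008, -6048, -36288]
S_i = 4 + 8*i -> [4, 12, 20, 28, 36]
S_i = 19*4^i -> [19, 76, 304, 1216, 4864]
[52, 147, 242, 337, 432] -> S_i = 52 + 95*i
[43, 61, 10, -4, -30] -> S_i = Random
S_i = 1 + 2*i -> [1, 3, 5, 7, 9]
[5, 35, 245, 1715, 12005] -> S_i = 5*7^i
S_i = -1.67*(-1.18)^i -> [-1.67, 1.97, -2.33, 2.74, -3.24]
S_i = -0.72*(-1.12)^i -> [-0.72, 0.81, -0.9, 1.01, -1.13]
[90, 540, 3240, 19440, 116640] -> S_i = 90*6^i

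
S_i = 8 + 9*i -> [8, 17, 26, 35, 44]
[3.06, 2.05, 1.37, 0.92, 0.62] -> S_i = 3.06*0.67^i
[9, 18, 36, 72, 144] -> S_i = 9*2^i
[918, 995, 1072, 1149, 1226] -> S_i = 918 + 77*i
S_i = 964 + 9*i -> [964, 973, 982, 991, 1000]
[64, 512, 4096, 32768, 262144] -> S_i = 64*8^i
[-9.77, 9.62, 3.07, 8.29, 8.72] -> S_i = Random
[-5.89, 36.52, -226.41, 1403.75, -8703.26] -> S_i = -5.89*(-6.20)^i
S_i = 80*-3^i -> [80, -240, 720, -2160, 6480]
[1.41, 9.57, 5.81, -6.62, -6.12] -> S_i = Random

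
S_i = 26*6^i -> [26, 156, 936, 5616, 33696]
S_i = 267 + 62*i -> [267, 329, 391, 453, 515]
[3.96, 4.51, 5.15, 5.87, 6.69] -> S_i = 3.96*1.14^i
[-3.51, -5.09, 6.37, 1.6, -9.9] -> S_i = Random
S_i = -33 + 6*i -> [-33, -27, -21, -15, -9]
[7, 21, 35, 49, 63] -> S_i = 7 + 14*i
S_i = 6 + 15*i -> [6, 21, 36, 51, 66]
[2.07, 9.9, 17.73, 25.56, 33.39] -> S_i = 2.07 + 7.83*i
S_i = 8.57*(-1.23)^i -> [8.57, -10.54, 12.97, -15.95, 19.62]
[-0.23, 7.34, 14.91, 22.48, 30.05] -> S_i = -0.23 + 7.57*i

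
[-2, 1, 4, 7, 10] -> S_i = -2 + 3*i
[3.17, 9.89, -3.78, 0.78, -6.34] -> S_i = Random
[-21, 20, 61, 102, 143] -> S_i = -21 + 41*i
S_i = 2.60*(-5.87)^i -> [2.6, -15.26, 89.59, -525.88, 3086.92]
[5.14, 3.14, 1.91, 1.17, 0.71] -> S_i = 5.14*0.61^i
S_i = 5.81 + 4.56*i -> [5.81, 10.37, 14.93, 19.49, 24.05]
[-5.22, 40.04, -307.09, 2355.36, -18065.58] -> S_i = -5.22*(-7.67)^i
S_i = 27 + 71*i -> [27, 98, 169, 240, 311]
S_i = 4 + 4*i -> [4, 8, 12, 16, 20]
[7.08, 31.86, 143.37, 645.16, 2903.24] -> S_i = 7.08*4.50^i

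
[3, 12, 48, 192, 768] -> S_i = 3*4^i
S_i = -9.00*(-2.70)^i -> [-9.0, 24.3, -65.61, 177.15, -478.3]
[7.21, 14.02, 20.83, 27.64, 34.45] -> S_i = 7.21 + 6.81*i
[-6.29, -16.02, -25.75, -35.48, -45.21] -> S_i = -6.29 + -9.73*i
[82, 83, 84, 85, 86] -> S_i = 82 + 1*i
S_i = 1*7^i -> [1, 7, 49, 343, 2401]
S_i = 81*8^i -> [81, 648, 5184, 41472, 331776]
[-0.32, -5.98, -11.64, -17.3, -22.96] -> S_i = -0.32 + -5.66*i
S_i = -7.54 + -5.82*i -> [-7.54, -13.36, -19.18, -25.0, -30.82]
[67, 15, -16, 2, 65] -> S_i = Random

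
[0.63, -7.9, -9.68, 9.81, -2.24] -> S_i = Random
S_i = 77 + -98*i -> [77, -21, -119, -217, -315]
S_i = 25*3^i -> [25, 75, 225, 675, 2025]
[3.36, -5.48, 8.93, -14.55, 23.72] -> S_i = 3.36*(-1.63)^i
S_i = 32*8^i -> [32, 256, 2048, 16384, 131072]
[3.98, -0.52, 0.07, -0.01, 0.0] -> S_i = 3.98*(-0.13)^i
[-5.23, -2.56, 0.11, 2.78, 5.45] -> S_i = -5.23 + 2.67*i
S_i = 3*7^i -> [3, 21, 147, 1029, 7203]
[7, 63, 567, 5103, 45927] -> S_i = 7*9^i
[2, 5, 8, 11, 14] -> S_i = 2 + 3*i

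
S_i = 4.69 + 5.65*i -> [4.69, 10.34, 15.99, 21.64, 27.29]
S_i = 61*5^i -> [61, 305, 1525, 7625, 38125]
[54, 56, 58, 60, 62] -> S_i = 54 + 2*i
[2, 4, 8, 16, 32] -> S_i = 2*2^i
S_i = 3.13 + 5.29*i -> [3.13, 8.42, 13.71, 19.0, 24.29]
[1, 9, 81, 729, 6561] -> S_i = 1*9^i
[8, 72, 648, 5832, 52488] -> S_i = 8*9^i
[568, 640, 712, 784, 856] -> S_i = 568 + 72*i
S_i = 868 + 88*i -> [868, 956, 1044, 1132, 1220]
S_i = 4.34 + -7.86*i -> [4.34, -3.52, -11.38, -19.24, -27.1]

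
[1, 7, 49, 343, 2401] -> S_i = 1*7^i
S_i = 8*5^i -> [8, 40, 200, 1000, 5000]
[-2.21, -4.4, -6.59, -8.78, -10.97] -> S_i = -2.21 + -2.19*i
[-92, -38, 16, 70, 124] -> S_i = -92 + 54*i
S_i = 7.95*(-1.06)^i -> [7.95, -8.43, 8.93, -9.47, 10.04]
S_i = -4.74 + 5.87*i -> [-4.74, 1.13, 7.0, 12.87, 18.74]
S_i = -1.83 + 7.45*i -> [-1.83, 5.62, 13.07, 20.52, 27.97]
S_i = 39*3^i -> [39, 117, 351, 1053, 3159]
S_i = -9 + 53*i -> [-9, 44, 97, 150, 203]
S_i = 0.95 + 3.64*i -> [0.95, 4.59, 8.23, 11.87, 15.51]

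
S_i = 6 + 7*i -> [6, 13, 20, 27, 34]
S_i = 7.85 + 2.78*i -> [7.85, 10.63, 13.41, 16.19, 18.97]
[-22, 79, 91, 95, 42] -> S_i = Random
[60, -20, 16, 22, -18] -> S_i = Random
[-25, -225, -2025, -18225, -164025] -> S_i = -25*9^i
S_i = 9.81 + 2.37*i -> [9.81, 12.18, 14.55, 16.92, 19.29]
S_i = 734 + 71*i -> [734, 805, 876, 947, 1018]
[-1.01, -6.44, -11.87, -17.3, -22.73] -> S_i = -1.01 + -5.43*i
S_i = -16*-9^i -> [-16, 144, -1296, 11664, -104976]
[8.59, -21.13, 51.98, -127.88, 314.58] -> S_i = 8.59*(-2.46)^i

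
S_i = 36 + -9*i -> [36, 27, 18, 9, 0]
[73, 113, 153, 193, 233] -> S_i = 73 + 40*i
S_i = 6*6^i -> [6, 36, 216, 1296, 7776]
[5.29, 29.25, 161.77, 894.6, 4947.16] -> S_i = 5.29*5.53^i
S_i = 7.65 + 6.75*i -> [7.65, 14.4, 21.15, 27.9, 34.65]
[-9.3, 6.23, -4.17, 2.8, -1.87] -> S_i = -9.30*(-0.67)^i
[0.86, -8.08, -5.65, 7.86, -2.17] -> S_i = Random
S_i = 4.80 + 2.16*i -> [4.8, 6.96, 9.12, 11.28, 13.44]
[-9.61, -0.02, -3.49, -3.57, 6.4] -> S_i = Random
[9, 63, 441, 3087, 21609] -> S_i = 9*7^i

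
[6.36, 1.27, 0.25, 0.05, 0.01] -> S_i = 6.36*0.20^i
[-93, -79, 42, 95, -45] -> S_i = Random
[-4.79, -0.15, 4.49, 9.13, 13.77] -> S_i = -4.79 + 4.64*i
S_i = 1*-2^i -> [1, -2, 4, -8, 16]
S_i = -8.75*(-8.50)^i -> [-8.75, 74.38, -632.19, 5373.59, -45675.55]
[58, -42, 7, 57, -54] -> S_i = Random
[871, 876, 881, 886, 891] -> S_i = 871 + 5*i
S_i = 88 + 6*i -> [88, 94, 100, 106, 112]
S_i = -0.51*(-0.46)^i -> [-0.51, 0.23, -0.11, 0.05, -0.02]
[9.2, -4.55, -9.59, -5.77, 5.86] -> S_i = Random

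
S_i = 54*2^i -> [54, 108, 216, 432, 864]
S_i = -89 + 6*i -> [-89, -83, -77, -71, -65]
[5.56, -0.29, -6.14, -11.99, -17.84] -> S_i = 5.56 + -5.85*i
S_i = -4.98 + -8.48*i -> [-4.98, -13.46, -21.94, -30.42, -38.9]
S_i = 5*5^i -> [5, 25, 125, 625, 3125]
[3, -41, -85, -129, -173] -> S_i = 3 + -44*i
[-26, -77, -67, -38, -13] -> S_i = Random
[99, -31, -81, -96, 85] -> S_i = Random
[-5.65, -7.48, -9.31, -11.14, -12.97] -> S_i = -5.65 + -1.83*i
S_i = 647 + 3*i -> [647, 650, 653, 656, 659]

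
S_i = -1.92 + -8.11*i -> [-1.92, -10.03, -18.14, -26.25, -34.36]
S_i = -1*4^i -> [-1, -4, -16, -64, -256]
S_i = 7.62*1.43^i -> [7.62, 10.9, 15.58, 22.28, 31.86]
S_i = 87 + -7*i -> [87, 80, 73, 66, 59]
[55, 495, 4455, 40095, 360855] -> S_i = 55*9^i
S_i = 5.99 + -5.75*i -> [5.99, 0.24, -5.51, -11.26, -17.01]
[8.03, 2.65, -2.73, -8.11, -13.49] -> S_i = 8.03 + -5.38*i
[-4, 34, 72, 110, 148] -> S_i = -4 + 38*i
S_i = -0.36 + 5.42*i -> [-0.36, 5.06, 10.48, 15.9, 21.32]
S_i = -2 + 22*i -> [-2, 20, 42, 64, 86]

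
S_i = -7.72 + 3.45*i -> [-7.72, -4.27, -0.82, 2.63, 6.08]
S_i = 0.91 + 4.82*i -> [0.91, 5.73, 10.55, 15.37, 20.19]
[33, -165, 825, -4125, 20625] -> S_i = 33*-5^i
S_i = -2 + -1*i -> [-2, -3, -4, -5, -6]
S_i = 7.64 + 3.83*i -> [7.64, 11.47, 15.3, 19.13, 22.96]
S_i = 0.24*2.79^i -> [0.24, 0.67, 1.87, 5.21, 14.54]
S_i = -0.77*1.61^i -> [-0.77, -1.24, -2.0, -3.21, -5.17]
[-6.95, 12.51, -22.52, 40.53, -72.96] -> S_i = -6.95*(-1.80)^i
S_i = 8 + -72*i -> [8, -64, -136, -208, -280]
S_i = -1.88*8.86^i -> [-1.88, -16.66, -147.58, -1307.55, -11584.91]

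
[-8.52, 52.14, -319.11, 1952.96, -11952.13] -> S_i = -8.52*(-6.12)^i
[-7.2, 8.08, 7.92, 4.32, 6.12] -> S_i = Random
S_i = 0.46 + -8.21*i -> [0.46, -7.75, -15.96, -24.17, -32.38]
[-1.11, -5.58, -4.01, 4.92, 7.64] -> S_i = Random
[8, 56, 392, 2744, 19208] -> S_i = 8*7^i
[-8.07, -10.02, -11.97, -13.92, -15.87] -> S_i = -8.07 + -1.95*i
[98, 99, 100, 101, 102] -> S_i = 98 + 1*i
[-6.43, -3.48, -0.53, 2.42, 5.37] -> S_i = -6.43 + 2.95*i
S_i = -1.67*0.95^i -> [-1.67, -1.59, -1.51, -1.43, -1.36]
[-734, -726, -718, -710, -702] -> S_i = -734 + 8*i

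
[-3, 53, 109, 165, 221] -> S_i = -3 + 56*i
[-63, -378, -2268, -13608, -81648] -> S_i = -63*6^i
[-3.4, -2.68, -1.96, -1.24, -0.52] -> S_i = -3.40 + 0.72*i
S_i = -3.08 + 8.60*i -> [-3.08, 5.52, 14.12, 22.72, 31.32]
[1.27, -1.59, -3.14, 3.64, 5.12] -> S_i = Random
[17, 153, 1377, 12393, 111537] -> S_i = 17*9^i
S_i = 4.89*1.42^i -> [4.89, 6.94, 9.86, 14.0, 19.88]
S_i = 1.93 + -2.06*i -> [1.93, -0.13, -2.19, -4.25, -6.31]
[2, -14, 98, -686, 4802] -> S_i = 2*-7^i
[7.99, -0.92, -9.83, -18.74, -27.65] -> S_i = 7.99 + -8.91*i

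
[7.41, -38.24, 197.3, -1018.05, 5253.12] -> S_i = 7.41*(-5.16)^i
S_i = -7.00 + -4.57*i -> [-7.0, -11.57, -16.14, -20.71, -25.28]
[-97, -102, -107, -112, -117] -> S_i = -97 + -5*i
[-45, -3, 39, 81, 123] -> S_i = -45 + 42*i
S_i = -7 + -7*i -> [-7, -14, -21, -28, -35]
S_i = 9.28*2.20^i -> [9.28, 20.42, 44.92, 98.81, 217.39]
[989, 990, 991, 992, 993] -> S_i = 989 + 1*i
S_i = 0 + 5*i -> [0, 5, 10, 15, 20]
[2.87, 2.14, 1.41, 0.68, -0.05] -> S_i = 2.87 + -0.73*i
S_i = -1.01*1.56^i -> [-1.01, -1.58, -2.46, -3.83, -5.98]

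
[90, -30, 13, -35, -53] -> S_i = Random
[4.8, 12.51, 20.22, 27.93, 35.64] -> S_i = 4.80 + 7.71*i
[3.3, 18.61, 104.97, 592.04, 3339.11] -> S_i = 3.30*5.64^i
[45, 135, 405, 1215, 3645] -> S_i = 45*3^i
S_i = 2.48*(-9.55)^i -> [2.48, -23.68, 226.18, -2160.04, 20628.38]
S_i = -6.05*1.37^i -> [-6.05, -8.29, -11.36, -15.56, -21.31]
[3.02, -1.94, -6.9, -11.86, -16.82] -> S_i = 3.02 + -4.96*i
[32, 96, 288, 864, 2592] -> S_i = 32*3^i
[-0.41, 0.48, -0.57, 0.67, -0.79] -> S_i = -0.41*(-1.18)^i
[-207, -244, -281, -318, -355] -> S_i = -207 + -37*i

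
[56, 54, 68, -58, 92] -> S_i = Random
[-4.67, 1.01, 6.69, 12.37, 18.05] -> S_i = -4.67 + 5.68*i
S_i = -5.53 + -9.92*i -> [-5.53, -15.45, -25.37, -35.29, -45.21]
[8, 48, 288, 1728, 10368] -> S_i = 8*6^i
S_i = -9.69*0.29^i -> [-9.69, -2.81, -0.81, -0.24, -0.07]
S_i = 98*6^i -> [98, 588, 3528, 21168, 127008]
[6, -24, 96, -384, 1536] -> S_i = 6*-4^i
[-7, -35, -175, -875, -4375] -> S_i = -7*5^i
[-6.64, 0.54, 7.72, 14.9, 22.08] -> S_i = -6.64 + 7.18*i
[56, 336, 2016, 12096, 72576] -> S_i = 56*6^i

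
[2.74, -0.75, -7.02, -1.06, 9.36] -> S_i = Random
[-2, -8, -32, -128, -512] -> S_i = -2*4^i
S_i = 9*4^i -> [9, 36, 144, 576, 2304]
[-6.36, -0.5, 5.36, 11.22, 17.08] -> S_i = -6.36 + 5.86*i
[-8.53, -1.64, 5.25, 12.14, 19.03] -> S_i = -8.53 + 6.89*i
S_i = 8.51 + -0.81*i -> [8.51, 7.7, 6.89, 6.08, 5.27]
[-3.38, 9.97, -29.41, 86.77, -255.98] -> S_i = -3.38*(-2.95)^i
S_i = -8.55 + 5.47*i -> [-8.55, -3.08, 2.39, 7.86, 13.33]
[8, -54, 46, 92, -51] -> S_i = Random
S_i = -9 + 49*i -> [-9, 40, 89, 138, 187]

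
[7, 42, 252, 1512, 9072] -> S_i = 7*6^i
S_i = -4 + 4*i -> [-4, 0, 4, 8, 12]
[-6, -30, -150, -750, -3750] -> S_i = -6*5^i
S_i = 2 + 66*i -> [2, 68, 134, 200, 266]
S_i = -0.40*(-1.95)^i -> [-0.4, 0.78, -1.52, 2.97, -5.78]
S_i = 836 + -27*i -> [836, 809, 782, 755, 728]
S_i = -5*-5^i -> [-5, 25, -125, 625, -3125]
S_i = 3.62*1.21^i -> [3.62, 4.38, 5.3, 6.41, 7.76]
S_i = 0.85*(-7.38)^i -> [0.85, -6.27, 46.29, -341.66, 2521.42]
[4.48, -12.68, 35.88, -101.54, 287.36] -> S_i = 4.48*(-2.83)^i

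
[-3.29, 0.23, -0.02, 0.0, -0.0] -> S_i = -3.29*(-0.07)^i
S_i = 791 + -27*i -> [791, 764, 737, 710, 683]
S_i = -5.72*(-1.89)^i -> [-5.72, 10.81, -20.43, 38.62, -72.99]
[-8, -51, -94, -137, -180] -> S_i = -8 + -43*i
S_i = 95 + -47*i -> [95, 48, 1, -46, -93]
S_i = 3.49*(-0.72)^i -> [3.49, -2.51, 1.81, -1.3, 0.94]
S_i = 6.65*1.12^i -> [6.65, 7.45, 8.34, 9.34, 10.46]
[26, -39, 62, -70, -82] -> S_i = Random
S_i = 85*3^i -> [85, 255, 765, 2295, 6885]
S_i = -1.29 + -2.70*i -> [-1.29, -3.99, -6.69, -9.39, -12.09]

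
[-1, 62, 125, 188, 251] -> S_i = -1 + 63*i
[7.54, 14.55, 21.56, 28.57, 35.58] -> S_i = 7.54 + 7.01*i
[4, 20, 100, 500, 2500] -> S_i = 4*5^i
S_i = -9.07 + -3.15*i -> [-9.07, -12.22, -15.37, -18.52, -21.67]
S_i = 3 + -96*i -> [3, -93, -189, -285, -381]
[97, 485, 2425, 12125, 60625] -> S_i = 97*5^i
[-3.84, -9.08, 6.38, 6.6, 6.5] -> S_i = Random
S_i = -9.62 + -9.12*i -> [-9.62, -18.74, -27.86, -36.98, -46.1]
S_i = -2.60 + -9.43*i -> [-2.6, -12.03, -21.46, -30.89, -40.32]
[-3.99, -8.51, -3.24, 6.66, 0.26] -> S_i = Random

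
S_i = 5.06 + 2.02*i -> [5.06, 7.08, 9.1, 11.12, 13.14]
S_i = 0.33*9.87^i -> [0.33, 3.26, 32.15, 317.3, 3131.72]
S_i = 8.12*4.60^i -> [8.12, 37.35, 171.82, 790.37, 3635.69]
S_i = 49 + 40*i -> [49, 89, 129, 169, 209]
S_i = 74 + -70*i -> [74, 4, -66, -136, -206]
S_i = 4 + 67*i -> [4, 71, 138, 205, 272]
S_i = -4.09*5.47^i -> [-4.09, -22.37, -122.38, -669.4, -3661.61]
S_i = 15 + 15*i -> [15, 30, 45, 60, 75]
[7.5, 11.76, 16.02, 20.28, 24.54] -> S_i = 7.50 + 4.26*i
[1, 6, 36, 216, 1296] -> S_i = 1*6^i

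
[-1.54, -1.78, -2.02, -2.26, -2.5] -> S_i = -1.54 + -0.24*i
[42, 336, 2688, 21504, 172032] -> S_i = 42*8^i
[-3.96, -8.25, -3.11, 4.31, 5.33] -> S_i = Random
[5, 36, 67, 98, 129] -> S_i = 5 + 31*i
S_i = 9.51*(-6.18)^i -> [9.51, -58.77, 363.21, -2244.64, 13871.85]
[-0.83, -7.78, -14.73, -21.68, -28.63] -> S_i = -0.83 + -6.95*i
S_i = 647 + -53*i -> [647, 594, 541, 488, 435]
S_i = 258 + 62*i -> [258, 320, 382, 444, 506]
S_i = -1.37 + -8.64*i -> [-1.37, -10.01, -18.65, -27.29, -35.93]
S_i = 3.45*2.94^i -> [3.45, 10.14, 29.82, 87.67, 257.76]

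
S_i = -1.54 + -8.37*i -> [-1.54, -9.91, -18.28, -26.65, -35.02]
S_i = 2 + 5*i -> [2, 7, 12, 17, 22]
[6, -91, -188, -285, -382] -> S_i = 6 + -97*i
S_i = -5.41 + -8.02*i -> [-5.41, -13.43, -21.45, -29.47, -37.49]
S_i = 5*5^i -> [5, 25, 125, 625, 3125]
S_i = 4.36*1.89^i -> [4.36, 8.24, 15.57, 29.44, 55.63]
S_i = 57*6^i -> [57, 342, 2052, 12312, 73872]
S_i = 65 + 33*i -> [65, 98, 131, 164, 197]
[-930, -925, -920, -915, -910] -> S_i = -930 + 5*i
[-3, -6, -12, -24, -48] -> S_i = -3*2^i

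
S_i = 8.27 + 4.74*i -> [8.27, 13.01, 17.75, 22.49, 27.23]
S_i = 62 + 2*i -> [62, 64, 66, 68, 70]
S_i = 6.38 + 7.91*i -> [6.38, 14.29, 22.2, 30.11, 38.02]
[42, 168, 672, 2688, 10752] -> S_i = 42*4^i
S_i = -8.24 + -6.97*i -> [-8.24, -15.21, -22.18, -29.15, -36.12]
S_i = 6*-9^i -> [6, -54, 486, -4374, 39366]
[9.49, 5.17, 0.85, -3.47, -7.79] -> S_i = 9.49 + -4.32*i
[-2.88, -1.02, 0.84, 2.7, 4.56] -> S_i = -2.88 + 1.86*i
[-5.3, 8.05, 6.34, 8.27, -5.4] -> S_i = Random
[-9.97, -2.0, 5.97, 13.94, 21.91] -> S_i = -9.97 + 7.97*i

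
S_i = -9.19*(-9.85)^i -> [-9.19, 90.52, -891.64, 8782.62, -86508.83]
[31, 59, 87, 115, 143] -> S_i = 31 + 28*i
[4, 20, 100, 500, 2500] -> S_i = 4*5^i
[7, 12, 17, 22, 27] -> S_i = 7 + 5*i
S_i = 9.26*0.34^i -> [9.26, 3.15, 1.07, 0.36, 0.12]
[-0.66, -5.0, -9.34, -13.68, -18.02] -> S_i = -0.66 + -4.34*i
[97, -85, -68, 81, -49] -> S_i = Random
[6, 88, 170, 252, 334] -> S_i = 6 + 82*i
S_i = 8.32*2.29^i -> [8.32, 19.05, 43.63, 99.91, 228.8]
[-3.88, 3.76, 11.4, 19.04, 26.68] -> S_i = -3.88 + 7.64*i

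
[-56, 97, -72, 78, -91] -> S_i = Random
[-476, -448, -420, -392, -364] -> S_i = -476 + 28*i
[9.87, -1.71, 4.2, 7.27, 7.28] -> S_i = Random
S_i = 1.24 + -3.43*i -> [1.24, -2.19, -5.62, -9.05, -12.48]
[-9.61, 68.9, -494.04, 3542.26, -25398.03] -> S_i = -9.61*(-7.17)^i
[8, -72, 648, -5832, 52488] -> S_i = 8*-9^i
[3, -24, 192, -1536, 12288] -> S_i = 3*-8^i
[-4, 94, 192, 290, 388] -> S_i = -4 + 98*i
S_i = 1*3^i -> [1, 3, 9, 27, 81]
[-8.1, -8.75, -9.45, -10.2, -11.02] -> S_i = -8.10*1.08^i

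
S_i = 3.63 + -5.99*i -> [3.63, -2.36, -8.35, -14.34, -20.33]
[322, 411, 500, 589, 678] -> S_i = 322 + 89*i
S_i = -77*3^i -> [-77, -231, -693, -2079, -6237]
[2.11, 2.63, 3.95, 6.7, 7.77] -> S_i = Random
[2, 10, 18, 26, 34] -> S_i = 2 + 8*i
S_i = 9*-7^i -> [9, -63, 441, -3087, 21609]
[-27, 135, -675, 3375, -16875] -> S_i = -27*-5^i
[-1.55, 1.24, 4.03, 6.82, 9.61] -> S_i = -1.55 + 2.79*i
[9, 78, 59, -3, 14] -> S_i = Random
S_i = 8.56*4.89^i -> [8.56, 41.86, 204.69, 1000.92, 4894.51]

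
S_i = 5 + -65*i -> [5, -60, -125, -190, -255]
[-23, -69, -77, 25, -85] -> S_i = Random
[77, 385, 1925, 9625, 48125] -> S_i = 77*5^i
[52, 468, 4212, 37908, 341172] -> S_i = 52*9^i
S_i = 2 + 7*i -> [2, 9, 16, 23, 30]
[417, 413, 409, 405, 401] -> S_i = 417 + -4*i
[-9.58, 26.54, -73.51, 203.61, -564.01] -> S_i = -9.58*(-2.77)^i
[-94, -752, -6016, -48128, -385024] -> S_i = -94*8^i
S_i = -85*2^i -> [-85, -170, -340, -680, -1360]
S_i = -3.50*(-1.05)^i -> [-3.5, 3.68, -3.86, 4.05, -4.25]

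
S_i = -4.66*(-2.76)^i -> [-4.66, 12.86, -35.5, 97.97, -270.41]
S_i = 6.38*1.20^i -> [6.38, 7.66, 9.19, 11.02, 13.23]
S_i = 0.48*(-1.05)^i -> [0.48, -0.5, 0.53, -0.56, 0.58]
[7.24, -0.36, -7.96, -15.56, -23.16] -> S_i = 7.24 + -7.60*i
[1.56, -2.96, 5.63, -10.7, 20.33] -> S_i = 1.56*(-1.90)^i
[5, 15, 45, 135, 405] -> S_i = 5*3^i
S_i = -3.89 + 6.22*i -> [-3.89, 2.33, 8.55, 14.77, 20.99]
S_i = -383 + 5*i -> [-383, -378, -373, -368, -363]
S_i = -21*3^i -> [-21, -63, -189, -567, -1701]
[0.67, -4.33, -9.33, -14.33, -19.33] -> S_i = 0.67 + -5.00*i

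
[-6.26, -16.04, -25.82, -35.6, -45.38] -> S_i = -6.26 + -9.78*i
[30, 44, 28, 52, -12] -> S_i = Random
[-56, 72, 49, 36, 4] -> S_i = Random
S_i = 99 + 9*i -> [99, 108, 117, 126, 135]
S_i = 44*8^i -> [44, 352, 2816, 22528, 180224]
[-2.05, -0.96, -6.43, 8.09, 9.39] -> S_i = Random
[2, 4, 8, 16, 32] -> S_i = 2*2^i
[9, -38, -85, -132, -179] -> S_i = 9 + -47*i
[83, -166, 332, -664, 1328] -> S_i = 83*-2^i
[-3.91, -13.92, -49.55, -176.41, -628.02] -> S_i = -3.91*3.56^i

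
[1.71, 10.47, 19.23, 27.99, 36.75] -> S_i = 1.71 + 8.76*i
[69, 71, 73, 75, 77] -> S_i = 69 + 2*i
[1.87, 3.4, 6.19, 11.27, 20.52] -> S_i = 1.87*1.82^i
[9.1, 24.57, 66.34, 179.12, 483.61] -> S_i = 9.10*2.70^i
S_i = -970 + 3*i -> [-970, -967, -964, -961, -958]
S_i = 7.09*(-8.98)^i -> [7.09, -63.67, 571.74, -5134.23, 46105.38]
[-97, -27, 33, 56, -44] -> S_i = Random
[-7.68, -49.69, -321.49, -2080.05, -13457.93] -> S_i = -7.68*6.47^i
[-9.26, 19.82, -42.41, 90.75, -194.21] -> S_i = -9.26*(-2.14)^i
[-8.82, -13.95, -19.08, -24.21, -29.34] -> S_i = -8.82 + -5.13*i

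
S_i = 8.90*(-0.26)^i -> [8.9, -2.31, 0.6, -0.16, 0.04]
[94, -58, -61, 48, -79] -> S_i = Random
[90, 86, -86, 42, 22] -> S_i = Random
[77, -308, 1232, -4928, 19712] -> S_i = 77*-4^i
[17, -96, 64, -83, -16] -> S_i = Random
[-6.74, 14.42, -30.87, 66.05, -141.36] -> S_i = -6.74*(-2.14)^i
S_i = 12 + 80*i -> [12, 92, 172, 252, 332]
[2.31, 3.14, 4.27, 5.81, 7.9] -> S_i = 2.31*1.36^i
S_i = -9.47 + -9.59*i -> [-9.47, -19.06, -28.65, -38.24, -47.83]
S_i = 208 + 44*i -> [208, 252, 296, 340, 384]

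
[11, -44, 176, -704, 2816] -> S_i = 11*-4^i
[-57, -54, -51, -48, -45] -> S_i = -57 + 3*i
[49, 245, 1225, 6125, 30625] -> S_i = 49*5^i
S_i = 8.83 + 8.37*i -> [8.83, 17.2, 25.57, 33.94, 42.31]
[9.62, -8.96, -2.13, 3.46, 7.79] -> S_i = Random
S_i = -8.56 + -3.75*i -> [-8.56, -12.31, -16.06, -19.81, -23.56]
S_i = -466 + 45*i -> [-466, -421, -376, -331, -286]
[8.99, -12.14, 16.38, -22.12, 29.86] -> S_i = 8.99*(-1.35)^i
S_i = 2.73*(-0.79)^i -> [2.73, -2.16, 1.7, -1.35, 1.06]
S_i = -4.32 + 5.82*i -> [-4.32, 1.5, 7.32, 13.14, 18.96]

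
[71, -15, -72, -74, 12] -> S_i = Random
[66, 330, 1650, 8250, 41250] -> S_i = 66*5^i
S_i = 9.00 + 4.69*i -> [9.0, 13.69, 18.38, 23.07, 27.76]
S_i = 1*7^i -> [1, 7, 49, 343, 2401]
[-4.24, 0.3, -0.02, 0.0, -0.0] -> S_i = -4.24*(-0.07)^i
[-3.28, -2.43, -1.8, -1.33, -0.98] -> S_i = -3.28*0.74^i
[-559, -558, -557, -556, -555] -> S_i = -559 + 1*i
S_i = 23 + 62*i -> [23, 85, 147, 209, 271]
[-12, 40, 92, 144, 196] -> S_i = -12 + 52*i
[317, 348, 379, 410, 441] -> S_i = 317 + 31*i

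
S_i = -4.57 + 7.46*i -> [-4.57, 2.89, 10.35, 17.81, 25.27]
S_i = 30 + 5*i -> [30, 35, 40, 45, 50]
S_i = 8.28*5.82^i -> [8.28, 48.19, 280.46, 1632.3, 9499.97]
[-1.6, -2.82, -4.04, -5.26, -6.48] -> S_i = -1.60 + -1.22*i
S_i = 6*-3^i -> [6, -18, 54, -162, 486]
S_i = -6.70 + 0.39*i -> [-6.7, -6.31, -5.92, -5.53, -5.14]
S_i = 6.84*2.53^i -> [6.84, 17.31, 43.78, 110.77, 280.25]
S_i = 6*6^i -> [6, 36, 216, 1296, 7776]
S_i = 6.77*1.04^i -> [6.77, 7.04, 7.32, 7.62, 7.92]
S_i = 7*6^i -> [7, 42, 252, 1512, 9072]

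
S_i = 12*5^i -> [12, 60, 300, 1500, 7500]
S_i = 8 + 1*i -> [8, 9, 10, 11, 12]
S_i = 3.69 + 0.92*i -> [3.69, 4.61, 5.53, 6.45, 7.37]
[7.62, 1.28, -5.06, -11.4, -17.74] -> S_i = 7.62 + -6.34*i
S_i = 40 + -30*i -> [40, 10, -20, -50, -80]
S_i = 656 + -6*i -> [656, 650, 644, 638, 632]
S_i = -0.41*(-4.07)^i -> [-0.41, 1.67, -6.79, 27.64, -112.5]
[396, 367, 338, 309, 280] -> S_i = 396 + -29*i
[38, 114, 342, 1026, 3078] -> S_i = 38*3^i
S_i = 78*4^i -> [78, 312, 1248, 4992, 19968]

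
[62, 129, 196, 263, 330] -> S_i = 62 + 67*i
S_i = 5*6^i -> [5, 30, 180, 1080, 6480]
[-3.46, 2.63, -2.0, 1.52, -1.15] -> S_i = -3.46*(-0.76)^i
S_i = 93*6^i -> [93, 558, 3348, 20088, 120528]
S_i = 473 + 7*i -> [473, 480, 487, 494, 501]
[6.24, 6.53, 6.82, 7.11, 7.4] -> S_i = 6.24 + 0.29*i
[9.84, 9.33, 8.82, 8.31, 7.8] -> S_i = 9.84 + -0.51*i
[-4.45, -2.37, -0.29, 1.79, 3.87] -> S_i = -4.45 + 2.08*i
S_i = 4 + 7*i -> [4, 11, 18, 25, 32]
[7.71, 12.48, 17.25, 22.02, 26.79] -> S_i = 7.71 + 4.77*i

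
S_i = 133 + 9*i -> [133, 142, 151, 160, 169]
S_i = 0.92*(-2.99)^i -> [0.92, -2.75, 8.22, -24.59, 73.53]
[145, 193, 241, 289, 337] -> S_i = 145 + 48*i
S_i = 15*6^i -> [15, 90, 540, 3240, 19440]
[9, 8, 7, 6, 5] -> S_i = 9 + -1*i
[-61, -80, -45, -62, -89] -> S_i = Random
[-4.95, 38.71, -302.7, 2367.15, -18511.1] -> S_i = -4.95*(-7.82)^i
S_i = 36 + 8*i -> [36, 44, 52, 60, 68]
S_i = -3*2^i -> [-3, -6, -12, -24, -48]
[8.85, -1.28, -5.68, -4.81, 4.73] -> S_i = Random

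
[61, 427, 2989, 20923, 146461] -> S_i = 61*7^i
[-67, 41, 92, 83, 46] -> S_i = Random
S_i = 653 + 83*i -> [653, 736, 819, 902, 985]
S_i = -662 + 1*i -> [-662, -661, -660, -659, -658]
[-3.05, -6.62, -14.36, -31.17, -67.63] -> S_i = -3.05*2.17^i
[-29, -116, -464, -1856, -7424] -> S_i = -29*4^i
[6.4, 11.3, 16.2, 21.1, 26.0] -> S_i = 6.40 + 4.90*i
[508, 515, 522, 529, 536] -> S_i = 508 + 7*i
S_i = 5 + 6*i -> [5, 11, 17, 23, 29]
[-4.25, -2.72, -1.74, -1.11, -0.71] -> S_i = -4.25*0.64^i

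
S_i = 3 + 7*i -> [3, 10, 17, 24, 31]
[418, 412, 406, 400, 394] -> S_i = 418 + -6*i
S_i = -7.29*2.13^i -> [-7.29, -15.53, -33.07, -70.45, -150.05]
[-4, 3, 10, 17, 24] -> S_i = -4 + 7*i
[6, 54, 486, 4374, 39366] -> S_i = 6*9^i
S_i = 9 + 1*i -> [9, 10, 11, 12, 13]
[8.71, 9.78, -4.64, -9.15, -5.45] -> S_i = Random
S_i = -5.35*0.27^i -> [-5.35, -1.44, -0.39, -0.11, -0.03]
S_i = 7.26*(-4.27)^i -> [7.26, -31.0, 132.37, -565.22, 2413.5]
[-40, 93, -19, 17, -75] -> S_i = Random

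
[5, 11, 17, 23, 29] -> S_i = 5 + 6*i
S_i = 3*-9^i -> [3, -27, 243, -2187, 19683]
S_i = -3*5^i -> [-3, -15, -75, -375, -1875]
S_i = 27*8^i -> [27, 216, 1728, 13824, 110592]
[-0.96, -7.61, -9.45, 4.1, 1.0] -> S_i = Random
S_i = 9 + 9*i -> [9, 18, 27, 36, 45]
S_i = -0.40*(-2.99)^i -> [-0.4, 1.2, -3.58, 10.69, -31.97]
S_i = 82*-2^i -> [82, -164, 328, -656, 1312]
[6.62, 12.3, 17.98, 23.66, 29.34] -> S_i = 6.62 + 5.68*i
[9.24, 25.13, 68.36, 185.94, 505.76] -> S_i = 9.24*2.72^i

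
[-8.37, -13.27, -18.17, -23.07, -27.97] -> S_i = -8.37 + -4.90*i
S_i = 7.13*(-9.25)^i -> [7.13, -65.95, 610.06, -5643.06, 52198.31]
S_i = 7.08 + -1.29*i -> [7.08, 5.79, 4.5, 3.21, 1.92]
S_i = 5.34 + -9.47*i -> [5.34, -4.13, -13.6, -23.07, -32.54]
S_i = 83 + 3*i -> [83, 86, 89, 92, 95]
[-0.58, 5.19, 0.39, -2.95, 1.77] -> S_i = Random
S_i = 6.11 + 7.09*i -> [6.11, 13.2, 20.29, 27.38, 34.47]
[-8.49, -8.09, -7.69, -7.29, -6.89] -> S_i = -8.49 + 0.40*i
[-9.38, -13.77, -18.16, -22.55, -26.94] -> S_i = -9.38 + -4.39*i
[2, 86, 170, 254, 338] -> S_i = 2 + 84*i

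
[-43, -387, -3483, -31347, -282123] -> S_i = -43*9^i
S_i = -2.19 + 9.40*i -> [-2.19, 7.21, 16.61, 26.01, 35.41]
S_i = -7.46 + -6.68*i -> [-7.46, -14.14, -20.82, -27.5, -34.18]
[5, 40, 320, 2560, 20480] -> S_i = 5*8^i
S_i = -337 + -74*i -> [-337, -411, -485, -559, -633]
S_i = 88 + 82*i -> [88, 170, 252, 334, 416]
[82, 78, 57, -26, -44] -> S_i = Random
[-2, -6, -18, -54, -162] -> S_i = -2*3^i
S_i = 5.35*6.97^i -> [5.35, 37.29, 259.91, 1811.56, 12626.56]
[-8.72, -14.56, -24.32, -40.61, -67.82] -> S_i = -8.72*1.67^i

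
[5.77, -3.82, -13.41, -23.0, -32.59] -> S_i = 5.77 + -9.59*i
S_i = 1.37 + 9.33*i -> [1.37, 10.7, 20.03, 29.36, 38.69]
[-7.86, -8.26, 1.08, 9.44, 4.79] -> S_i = Random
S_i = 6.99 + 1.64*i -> [6.99, 8.63, 10.27, 11.91, 13.55]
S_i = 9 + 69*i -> [9, 78, 147, 216, 285]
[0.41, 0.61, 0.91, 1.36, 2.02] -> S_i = 0.41*1.49^i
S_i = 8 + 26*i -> [8, 34, 60, 86, 112]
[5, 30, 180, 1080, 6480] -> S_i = 5*6^i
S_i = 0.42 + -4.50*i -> [0.42, -4.08, -8.58, -13.08, -17.58]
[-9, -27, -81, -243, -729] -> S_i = -9*3^i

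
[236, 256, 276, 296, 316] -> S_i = 236 + 20*i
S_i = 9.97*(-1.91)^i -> [9.97, -19.04, 36.37, -69.47, 132.69]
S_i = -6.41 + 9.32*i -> [-6.41, 2.91, 12.23, 21.55, 30.87]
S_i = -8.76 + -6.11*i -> [-8.76, -14.87, -20.98, -27.09, -33.2]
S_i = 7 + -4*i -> [7, 3, -1, -5, -9]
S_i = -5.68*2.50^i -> [-5.68, -14.2, -35.5, -88.75, -221.88]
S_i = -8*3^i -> [-8, -24, -72, -216, -648]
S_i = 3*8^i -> [3, 24, 192, 1536, 12288]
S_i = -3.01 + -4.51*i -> [-3.01, -7.52, -12.03, -16.54, -21.05]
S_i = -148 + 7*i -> [-148, -141, -134, -127, -120]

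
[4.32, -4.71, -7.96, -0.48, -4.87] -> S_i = Random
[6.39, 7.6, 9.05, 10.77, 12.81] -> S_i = 6.39*1.19^i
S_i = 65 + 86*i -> [65, 151, 237, 323, 409]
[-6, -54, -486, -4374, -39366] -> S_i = -6*9^i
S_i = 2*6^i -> [2, 12, 72, 432, 2592]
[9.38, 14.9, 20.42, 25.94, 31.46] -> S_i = 9.38 + 5.52*i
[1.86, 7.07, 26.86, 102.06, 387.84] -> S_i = 1.86*3.80^i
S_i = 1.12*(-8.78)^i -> [1.12, -9.83, 86.34, -758.06, 6655.74]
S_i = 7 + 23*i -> [7, 30, 53, 76, 99]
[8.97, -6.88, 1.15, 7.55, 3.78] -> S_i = Random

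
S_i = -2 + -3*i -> [-2, -5, -8, -11, -14]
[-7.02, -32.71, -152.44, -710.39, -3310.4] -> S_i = -7.02*4.66^i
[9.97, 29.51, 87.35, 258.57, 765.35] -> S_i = 9.97*2.96^i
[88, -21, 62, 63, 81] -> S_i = Random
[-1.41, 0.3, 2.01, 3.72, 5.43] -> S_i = -1.41 + 1.71*i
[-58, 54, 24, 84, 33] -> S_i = Random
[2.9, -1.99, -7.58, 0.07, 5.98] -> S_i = Random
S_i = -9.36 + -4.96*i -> [-9.36, -14.32, -19.28, -24.24, -29.2]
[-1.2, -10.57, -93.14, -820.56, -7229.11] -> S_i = -1.20*8.81^i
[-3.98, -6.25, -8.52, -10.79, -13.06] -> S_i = -3.98 + -2.27*i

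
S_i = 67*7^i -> [67, 469, 3283, 22981, 160867]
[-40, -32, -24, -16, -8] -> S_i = -40 + 8*i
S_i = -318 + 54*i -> [-318, -264, -210, -156, -102]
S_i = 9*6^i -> [9, 54, 324, 1944, 11664]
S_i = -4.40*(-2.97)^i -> [-4.4, 13.07, -38.81, 115.27, -342.36]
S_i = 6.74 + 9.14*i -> [6.74, 15.88, 25.02, 34.16, 43.3]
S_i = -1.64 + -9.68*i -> [-1.64, -11.32, -21.0, -30.68, -40.36]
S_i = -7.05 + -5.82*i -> [-7.05, -12.87, -18.69, -24.51, -30.33]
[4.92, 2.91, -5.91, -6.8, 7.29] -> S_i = Random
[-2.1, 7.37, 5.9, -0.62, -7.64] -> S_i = Random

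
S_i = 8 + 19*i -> [8, 27, 46, 65, 84]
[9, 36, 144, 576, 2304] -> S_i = 9*4^i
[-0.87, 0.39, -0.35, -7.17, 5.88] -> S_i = Random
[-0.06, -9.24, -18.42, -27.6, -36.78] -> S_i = -0.06 + -9.18*i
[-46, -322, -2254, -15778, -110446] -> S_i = -46*7^i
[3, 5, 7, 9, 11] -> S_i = 3 + 2*i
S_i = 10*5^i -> [10, 50, 250, 1250, 6250]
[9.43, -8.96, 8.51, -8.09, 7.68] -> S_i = 9.43*(-0.95)^i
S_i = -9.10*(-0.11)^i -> [-9.1, 1.0, -0.11, 0.01, -0.0]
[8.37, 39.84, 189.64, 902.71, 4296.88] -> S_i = 8.37*4.76^i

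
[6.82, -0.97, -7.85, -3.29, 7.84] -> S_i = Random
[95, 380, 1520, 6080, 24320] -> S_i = 95*4^i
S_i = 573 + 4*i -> [573, 577, 581, 585, 589]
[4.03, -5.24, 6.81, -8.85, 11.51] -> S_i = 4.03*(-1.30)^i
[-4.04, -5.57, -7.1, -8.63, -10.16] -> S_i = -4.04 + -1.53*i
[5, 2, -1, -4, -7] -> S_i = 5 + -3*i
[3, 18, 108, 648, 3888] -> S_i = 3*6^i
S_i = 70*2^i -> [70, 140, 280, 560, 1120]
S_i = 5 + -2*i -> [5, 3, 1, -1, -3]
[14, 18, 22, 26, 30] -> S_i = 14 + 4*i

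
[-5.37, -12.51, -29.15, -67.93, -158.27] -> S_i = -5.37*2.33^i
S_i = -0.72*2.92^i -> [-0.72, -2.1, -6.14, -17.93, -52.34]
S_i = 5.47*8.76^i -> [5.47, 47.92, 419.75, 3677.05, 32210.97]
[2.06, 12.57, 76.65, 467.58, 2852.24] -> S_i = 2.06*6.10^i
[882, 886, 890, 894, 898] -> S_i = 882 + 4*i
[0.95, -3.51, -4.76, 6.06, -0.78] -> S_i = Random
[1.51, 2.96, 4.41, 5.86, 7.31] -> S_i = 1.51 + 1.45*i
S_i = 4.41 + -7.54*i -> [4.41, -3.13, -10.67, -18.21, -25.75]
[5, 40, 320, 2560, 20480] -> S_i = 5*8^i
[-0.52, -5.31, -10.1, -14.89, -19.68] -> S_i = -0.52 + -4.79*i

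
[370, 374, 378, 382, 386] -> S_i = 370 + 4*i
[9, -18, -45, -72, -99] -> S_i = 9 + -27*i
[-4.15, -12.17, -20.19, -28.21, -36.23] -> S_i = -4.15 + -8.02*i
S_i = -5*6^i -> [-5, -30, -180, -1080, -6480]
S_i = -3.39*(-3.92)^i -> [-3.39, 13.29, -52.09, 204.2, -800.47]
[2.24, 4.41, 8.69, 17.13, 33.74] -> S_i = 2.24*1.97^i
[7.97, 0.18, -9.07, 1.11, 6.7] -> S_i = Random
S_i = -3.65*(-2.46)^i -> [-3.65, 8.98, -22.09, 54.34, -133.67]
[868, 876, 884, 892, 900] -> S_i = 868 + 8*i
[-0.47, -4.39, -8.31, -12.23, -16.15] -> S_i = -0.47 + -3.92*i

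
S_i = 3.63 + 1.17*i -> [3.63, 4.8, 5.97, 7.14, 8.31]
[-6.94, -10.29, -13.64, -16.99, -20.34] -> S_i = -6.94 + -3.35*i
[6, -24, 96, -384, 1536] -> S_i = 6*-4^i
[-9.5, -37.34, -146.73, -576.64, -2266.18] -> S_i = -9.50*3.93^i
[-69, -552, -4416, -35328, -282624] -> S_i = -69*8^i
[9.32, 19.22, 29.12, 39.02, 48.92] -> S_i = 9.32 + 9.90*i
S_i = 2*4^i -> [2, 8, 32, 128, 512]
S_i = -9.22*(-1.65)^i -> [-9.22, 15.21, -25.1, 41.42, -68.34]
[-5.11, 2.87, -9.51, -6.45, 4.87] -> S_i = Random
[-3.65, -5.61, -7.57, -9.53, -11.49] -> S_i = -3.65 + -1.96*i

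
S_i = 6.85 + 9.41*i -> [6.85, 16.26, 25.67, 35.08, 44.49]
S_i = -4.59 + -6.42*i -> [-4.59, -11.01, -17.43, -23.85, -30.27]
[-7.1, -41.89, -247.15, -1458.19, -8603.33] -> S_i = -7.10*5.90^i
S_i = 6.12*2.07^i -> [6.12, 12.67, 26.22, 54.28, 112.37]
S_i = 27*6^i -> [27, 162, 972, 5832, 34992]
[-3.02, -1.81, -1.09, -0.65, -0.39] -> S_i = -3.02*0.60^i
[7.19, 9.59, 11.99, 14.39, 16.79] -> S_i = 7.19 + 2.40*i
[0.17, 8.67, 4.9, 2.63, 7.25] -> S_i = Random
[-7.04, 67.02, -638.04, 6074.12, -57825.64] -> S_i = -7.04*(-9.52)^i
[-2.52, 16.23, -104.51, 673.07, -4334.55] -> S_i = -2.52*(-6.44)^i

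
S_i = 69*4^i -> [69, 276, 1104, 4416, 17664]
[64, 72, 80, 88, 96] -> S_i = 64 + 8*i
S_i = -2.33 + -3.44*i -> [-2.33, -5.77, -9.21, -12.65, -16.09]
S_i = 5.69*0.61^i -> [5.69, 3.47, 2.12, 1.29, 0.79]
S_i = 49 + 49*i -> [49, 98, 147, 196, 245]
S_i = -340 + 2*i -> [-340, -338, -336, -334, -332]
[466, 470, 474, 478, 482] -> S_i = 466 + 4*i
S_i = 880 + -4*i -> [880, 876, 872, 868, 864]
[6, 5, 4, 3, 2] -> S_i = 6 + -1*i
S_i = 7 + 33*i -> [7, 40, 73, 106, 139]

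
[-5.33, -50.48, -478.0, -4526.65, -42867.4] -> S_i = -5.33*9.47^i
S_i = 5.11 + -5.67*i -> [5.11, -0.56, -6.23, -11.9, -17.57]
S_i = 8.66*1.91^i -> [8.66, 16.54, 31.59, 60.34, 115.25]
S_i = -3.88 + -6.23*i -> [-3.88, -10.11, -16.34, -22.57, -28.8]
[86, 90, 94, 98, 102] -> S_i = 86 + 4*i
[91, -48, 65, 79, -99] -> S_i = Random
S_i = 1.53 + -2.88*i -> [1.53, -1.35, -4.23, -7.11, -9.99]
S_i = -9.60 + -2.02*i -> [-9.6, -11.62, -13.64, -15.66, -17.68]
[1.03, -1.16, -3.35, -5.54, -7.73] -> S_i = 1.03 + -2.19*i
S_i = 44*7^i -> [44, 308, 2156, 15092, 105644]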